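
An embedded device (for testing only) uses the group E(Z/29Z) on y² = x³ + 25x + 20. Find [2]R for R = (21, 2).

tangent at (21, 2): λ = (3·21² + 25)/(2·2) ≡ 14/4. 4⁻¹ ≡ 22 (mod 29), so λ ≡ 14·22 ≡ 18.
  x = λ² - 21 - 21 = 324 - 42 ≡ 21; y = λ·(21 - 21) - 2 ≡ 27. → (21, 27)

(21, 27)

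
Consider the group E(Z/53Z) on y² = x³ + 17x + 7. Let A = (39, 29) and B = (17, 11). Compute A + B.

(39, 29) + (17, 11). λ = (11 - 29)/(17 - 39) ≡ 35/31 mod 53. 31⁻¹ ≡ 12 (mod 53) since 31·12 = 372 ≡ 1, so λ ≡ 49.
  x = λ² - 39 - 17 = 2401 - 56 ≡ 13; y = λ·(39 - 13) - 29 ≡ 26. → (13, 26)

(13, 26)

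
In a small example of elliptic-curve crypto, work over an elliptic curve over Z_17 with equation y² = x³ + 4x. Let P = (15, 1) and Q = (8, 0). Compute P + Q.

(15, 1) + (8, 0). λ = (0 - 1)/(8 - 15) ≡ 16/10 mod 17. 10⁻¹ ≡ 12 (mod 17), so λ ≡ 5.
  x = λ² - 15 - 8 = 25 - 23 ≡ 2; y = λ·(15 - 2) - 1 ≡ 13. → (2, 13)

(2, 13)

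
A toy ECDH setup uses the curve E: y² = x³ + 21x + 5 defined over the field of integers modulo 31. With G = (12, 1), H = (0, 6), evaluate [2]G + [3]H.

(17, 6)

First 2G:
Repeated addition: build up to 2G.
2G: tangent at (12, 1): λ = (3·12² + 21)/(2·1) ≡ 19/2. 2⁻¹ ≡ 16 (mod 31), so λ ≡ 19·16 ≡ 25.
  x = λ² - 12 - 12 = 625 - 24 ≡ 12; y = λ·(12 - 12) - 1 ≡ 30. → (12, 30)
2G = (12, 30).
Next 3H:
Repeated addition: build up to 3H.
2H: tangent at (0, 6): λ = (3·0² + 21)/(2·6) ≡ 21/12. 12⁻¹ ≡ 13 (mod 31), so λ ≡ 21·13 ≡ 25.
  x = λ² - 0 - 0 = 625 - 0 ≡ 5; y = λ·(0 - 5) - 6 ≡ 24. → (5, 24)
3H: (5, 24) + (0, 6). λ = (6 - 24)/(0 - 5) ≡ 13/26 mod 31. 26⁻¹ ≡ 6 (mod 31), so λ ≡ 16.
  x = λ² - 5 - 0 = 256 - 5 ≡ 3; y = λ·(5 - 3) - 24 ≡ 8. → (3, 8)
3H = (3, 8).
Finally 2G + 3H:
(12, 30) + (3, 8). λ = (8 - 30)/(3 - 12) ≡ 9/22 mod 31. 22⁻¹ ≡ 24 (mod 31) since 22·24 = 528 ≡ 1, so λ ≡ 30.
  x = λ² - 12 - 3 = 900 - 15 ≡ 17; y = λ·(12 - 17) - 30 ≡ 6. → (17, 6)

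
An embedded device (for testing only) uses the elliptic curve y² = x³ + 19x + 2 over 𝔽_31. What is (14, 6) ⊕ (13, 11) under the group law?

(29, 7)

(14, 6) + (13, 11). λ = (11 - 6)/(13 - 14) ≡ 5/30 mod 31. 30⁻¹ ≡ 30 (mod 31), so λ ≡ 26.
  x = λ² - 14 - 13 = 676 - 27 ≡ 29; y = λ·(14 - 29) - 6 ≡ 7. → (29, 7)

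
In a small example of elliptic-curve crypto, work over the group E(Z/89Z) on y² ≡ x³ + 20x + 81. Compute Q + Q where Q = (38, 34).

tangent at (38, 34): λ = (3·38² + 20)/(2·34) ≡ 80/68. 68⁻¹ ≡ 72 (mod 89) since 68·72 = 4896 ≡ 1, so λ ≡ 80·72 ≡ 64.
  x = λ² - 38 - 38 = 4096 - 76 ≡ 15; y = λ·(38 - 15) - 34 ≡ 14. → (15, 14)

(15, 14)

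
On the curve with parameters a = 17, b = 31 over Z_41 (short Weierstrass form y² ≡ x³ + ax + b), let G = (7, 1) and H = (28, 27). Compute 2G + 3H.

First 2G:
Repeated addition: build up to 2G.
2G: tangent at (7, 1): λ = (3·7² + 17)/(2·1) ≡ 0/2. 2⁻¹ ≡ 21 (mod 41) since 2·21 = 42 ≡ 1, so λ ≡ 0·21 ≡ 0.
  x = λ² - 7 - 7 = 0 - 14 ≡ 27; y = λ·(7 - 27) - 1 ≡ 40. → (27, 40)
2G = (27, 40).
Next 3H:
Repeated addition: build up to 3H.
2H: tangent at (28, 27): λ = (3·28² + 17)/(2·27) ≡ 32/13. 13⁻¹ ≡ 19 (mod 41) since 13·19 = 247 ≡ 1, so λ ≡ 32·19 ≡ 34.
  x = λ² - 28 - 28 = 1156 - 56 ≡ 34; y = λ·(28 - 34) - 27 ≡ 15. → (34, 15)
3H: (34, 15) + (28, 27). λ = (27 - 15)/(28 - 34) ≡ 12/35 mod 41. 35⁻¹ ≡ 34 (mod 41) since 35·34 = 1190 ≡ 1, so λ ≡ 39.
  x = λ² - 34 - 28 = 1521 - 62 ≡ 24; y = λ·(34 - 24) - 15 ≡ 6. → (24, 6)
3H = (24, 6).
Finally 2G + 3H:
(27, 40) + (24, 6). λ = (6 - 40)/(24 - 27) ≡ 7/38 mod 41. 38⁻¹ ≡ 27 (mod 41), so λ ≡ 25.
  x = λ² - 27 - 24 = 625 - 51 ≡ 0; y = λ·(27 - 0) - 40 ≡ 20. → (0, 20)

(0, 20)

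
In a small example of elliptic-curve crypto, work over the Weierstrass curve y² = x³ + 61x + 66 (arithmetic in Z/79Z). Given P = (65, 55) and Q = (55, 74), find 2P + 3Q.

(70, 62)

First 2P:
Repeated addition: build up to 2P.
2P: tangent at (65, 55): λ = (3·65² + 61)/(2·55) ≡ 17/31. 31⁻¹ ≡ 51 (mod 79) since 31·51 = 1581 ≡ 1, so λ ≡ 17·51 ≡ 77.
  x = λ² - 65 - 65 = 5929 - 130 ≡ 32; y = λ·(65 - 32) - 55 ≡ 37. → (32, 37)
2P = (32, 37).
Next 3Q:
Repeated addition: build up to 3Q.
2Q: tangent at (55, 74): λ = (3·55² + 61)/(2·74) ≡ 51/69. 69⁻¹ ≡ 71 (mod 79), so λ ≡ 51·71 ≡ 66.
  x = λ² - 55 - 55 = 4356 - 110 ≡ 59; y = λ·(55 - 59) - 74 ≡ 57. → (59, 57)
3Q: (59, 57) + (55, 74). λ = (74 - 57)/(55 - 59) ≡ 17/75 mod 79. 75⁻¹ ≡ 59 (mod 79), so λ ≡ 55.
  x = λ² - 59 - 55 = 3025 - 114 ≡ 67; y = λ·(59 - 67) - 57 ≡ 56. → (67, 56)
3Q = (67, 56).
Finally 2P + 3Q:
(32, 37) + (67, 56). λ = (56 - 37)/(67 - 32) ≡ 19/35 mod 79. 35⁻¹ ≡ 70 (mod 79), so λ ≡ 66.
  x = λ² - 32 - 67 = 4356 - 99 ≡ 70; y = λ·(32 - 70) - 37 ≡ 62. → (70, 62)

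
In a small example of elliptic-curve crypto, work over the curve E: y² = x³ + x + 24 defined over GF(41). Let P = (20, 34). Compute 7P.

Repeated addition: build up to 7P.
2P: tangent at (20, 34): λ = (3·20² + 1)/(2·34) ≡ 12/27. 27⁻¹ ≡ 38 (mod 41), so λ ≡ 12·38 ≡ 5.
  x = λ² - 20 - 20 = 25 - 40 ≡ 26; y = λ·(20 - 26) - 34 ≡ 18. → (26, 18)
3P: (26, 18) + (20, 34). λ = (34 - 18)/(20 - 26) ≡ 16/35 mod 41. 35⁻¹ ≡ 34 (mod 41) since 35·34 = 1190 ≡ 1, so λ ≡ 11.
  x = λ² - 26 - 20 = 121 - 46 ≡ 34; y = λ·(26 - 34) - 18 ≡ 17. → (34, 17)
4P: (34, 17) + (20, 34). λ = (34 - 17)/(20 - 34) ≡ 17/27 mod 41. 27⁻¹ ≡ 38 (mod 41), so λ ≡ 31.
  x = λ² - 34 - 20 = 961 - 54 ≡ 5; y = λ·(34 - 5) - 17 ≡ 21. → (5, 21)
5P: (5, 21) + (20, 34). λ = (34 - 21)/(20 - 5) ≡ 13/15 mod 41. 15⁻¹ ≡ 11 (mod 41) since 15·11 = 165 ≡ 1, so λ ≡ 20.
  x = λ² - 5 - 20 = 400 - 25 ≡ 6; y = λ·(5 - 6) - 21 ≡ 0. → (6, 0)
6P: (6, 0) + (20, 34). λ = (34 - 0)/(20 - 6) ≡ 34/14 mod 41. 14⁻¹ ≡ 3 (mod 41) since 14·3 = 42 ≡ 1, so λ ≡ 20.
  x = λ² - 6 - 20 = 400 - 26 ≡ 5; y = λ·(6 - 5) - 0 ≡ 20. → (5, 20)
7P: (5, 20) + (20, 34). λ = (34 - 20)/(20 - 5) ≡ 14/15 mod 41. 15⁻¹ ≡ 11 (mod 41), so λ ≡ 31.
  x = λ² - 5 - 20 = 961 - 25 ≡ 34; y = λ·(5 - 34) - 20 ≡ 24. → (34, 24)

(34, 24)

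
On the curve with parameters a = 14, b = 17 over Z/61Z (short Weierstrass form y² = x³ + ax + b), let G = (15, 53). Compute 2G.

tangent at (15, 53): λ = (3·15² + 14)/(2·53) ≡ 18/45. 45⁻¹ ≡ 19 (mod 61), so λ ≡ 18·19 ≡ 37.
  x = λ² - 15 - 15 = 1369 - 30 ≡ 58; y = λ·(15 - 58) - 53 ≡ 3. → (58, 3)

(58, 3)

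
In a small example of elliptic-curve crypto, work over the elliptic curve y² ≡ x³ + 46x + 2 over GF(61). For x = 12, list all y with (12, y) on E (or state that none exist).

5, 56

x³ + 46x + 2 = 2282 ≡ 25 (mod 61).
Square roots of 25 mod 61: 5 and 56 (since 5² = 25 ≡ 25).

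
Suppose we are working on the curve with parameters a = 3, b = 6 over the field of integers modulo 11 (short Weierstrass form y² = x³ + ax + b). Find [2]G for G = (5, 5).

(2, 3)

tangent at (5, 5): λ = (3·5² + 3)/(2·5) ≡ 1/10. 10⁻¹ ≡ 10 (mod 11), so λ ≡ 1·10 ≡ 10.
  x = λ² - 5 - 5 = 100 - 10 ≡ 2; y = λ·(5 - 2) - 5 ≡ 3. → (2, 3)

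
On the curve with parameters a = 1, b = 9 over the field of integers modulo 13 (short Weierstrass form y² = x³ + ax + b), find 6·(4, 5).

Write P = (4, 5).
Repeated addition: build up to 6P.
2P: tangent at (4, 5): λ = (3·4² + 1)/(2·5) ≡ 10/10. 10⁻¹ ≡ 4 (mod 13), so λ ≡ 10·4 ≡ 1.
  x = λ² - 4 - 4 = 1 - 8 ≡ 6; y = λ·(4 - 6) - 5 ≡ 6. → (6, 6)
3P: (6, 6) + (4, 5). λ = (5 - 6)/(4 - 6) ≡ 12/11 mod 13. 11⁻¹ ≡ 6 (mod 13), so λ ≡ 7.
  x = λ² - 6 - 4 = 49 - 10 ≡ 0; y = λ·(6 - 0) - 6 ≡ 10. → (0, 10)
4P: (0, 10) + (4, 5). λ = (5 - 10)/(4 - 0) ≡ 8/4 mod 13. 4⁻¹ ≡ 10 (mod 13), so λ ≡ 2.
  x = λ² - 0 - 4 = 4 - 4 ≡ 0; y = λ·(0 - 0) - 10 ≡ 3. → (0, 3)
5P: (0, 3) + (4, 5). λ = (5 - 3)/(4 - 0) ≡ 2/4 mod 13. 4⁻¹ ≡ 10 (mod 13), so λ ≡ 7.
  x = λ² - 0 - 4 = 49 - 4 ≡ 6; y = λ·(0 - 6) - 3 ≡ 7. → (6, 7)
6P: (6, 7) + (4, 5). λ = (5 - 7)/(4 - 6) ≡ 11/11 mod 13. 11⁻¹ ≡ 6 (mod 13), so λ ≡ 1.
  x = λ² - 6 - 4 = 1 - 10 ≡ 4; y = λ·(6 - 4) - 7 ≡ 8. → (4, 8)

(4, 8)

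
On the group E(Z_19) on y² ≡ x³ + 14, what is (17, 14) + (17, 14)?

(10, 8)

tangent at (17, 14): λ = (3·17² + 0)/(2·14) ≡ 12/9. 9⁻¹ ≡ 17 (mod 19) since 9·17 = 153 ≡ 1, so λ ≡ 12·17 ≡ 14.
  x = λ² - 17 - 17 = 196 - 34 ≡ 10; y = λ·(17 - 10) - 14 ≡ 8. → (10, 8)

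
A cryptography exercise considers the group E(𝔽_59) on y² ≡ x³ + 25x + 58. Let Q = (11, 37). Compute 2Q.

tangent at (11, 37): λ = (3·11² + 25)/(2·37) ≡ 34/15. 15⁻¹ ≡ 4 (mod 59), so λ ≡ 34·4 ≡ 18.
  x = λ² - 11 - 11 = 324 - 22 ≡ 7; y = λ·(11 - 7) - 37 ≡ 35. → (7, 35)

(7, 35)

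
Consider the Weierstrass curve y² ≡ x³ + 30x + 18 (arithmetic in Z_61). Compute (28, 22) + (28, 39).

O

The two points share x = 28 and their y-coordinates satisfy 22 + 39 ≡ 0 (mod 61), so they are inverses. Their sum is O.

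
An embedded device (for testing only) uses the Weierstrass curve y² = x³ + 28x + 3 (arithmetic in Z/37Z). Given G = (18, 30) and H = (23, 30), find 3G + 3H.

(8, 31)

First 3G:
Repeated addition: build up to 3G.
2G: tangent at (18, 30): λ = (3·18² + 28)/(2·30) ≡ 1/23. 23⁻¹ ≡ 29 (mod 37), so λ ≡ 1·29 ≡ 29.
  x = λ² - 18 - 18 = 841 - 36 ≡ 28; y = λ·(18 - 28) - 30 ≡ 13. → (28, 13)
3G: (28, 13) + (18, 30). λ = (30 - 13)/(18 - 28) ≡ 17/27 mod 37. 27⁻¹ ≡ 11 (mod 37), so λ ≡ 2.
  x = λ² - 28 - 18 = 4 - 46 ≡ 32; y = λ·(28 - 32) - 13 ≡ 16. → (32, 16)
3G = (32, 16).
Next 3H:
Repeated addition: build up to 3H.
2H: tangent at (23, 30): λ = (3·23² + 28)/(2·30) ≡ 24/23. 23⁻¹ ≡ 29 (mod 37), so λ ≡ 24·29 ≡ 30.
  x = λ² - 23 - 23 = 900 - 46 ≡ 3; y = λ·(23 - 3) - 30 ≡ 15. → (3, 15)
3H: (3, 15) + (23, 30). λ = (30 - 15)/(23 - 3) ≡ 15/20 mod 37. 20⁻¹ ≡ 13 (mod 37), so λ ≡ 10.
  x = λ² - 3 - 23 = 100 - 26 ≡ 0; y = λ·(3 - 0) - 15 ≡ 15. → (0, 15)
3H = (0, 15).
Finally 3G + 3H:
(32, 16) + (0, 15). λ = (15 - 16)/(0 - 32) ≡ 36/5 mod 37. 5⁻¹ ≡ 15 (mod 37), so λ ≡ 22.
  x = λ² - 32 - 0 = 484 - 32 ≡ 8; y = λ·(32 - 8) - 16 ≡ 31. → (8, 31)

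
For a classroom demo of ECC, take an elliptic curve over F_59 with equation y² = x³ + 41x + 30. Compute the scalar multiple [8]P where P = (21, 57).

Repeated addition: build up to 8P.
2P: tangent at (21, 57): λ = (3·21² + 41)/(2·57) ≡ 7/55. 55⁻¹ ≡ 44 (mod 59) since 55·44 = 2420 ≡ 1, so λ ≡ 7·44 ≡ 13.
  x = λ² - 21 - 21 = 169 - 42 ≡ 9; y = λ·(21 - 9) - 57 ≡ 40. → (9, 40)
3P: (9, 40) + (21, 57). λ = (57 - 40)/(21 - 9) ≡ 17/12 mod 59. 12⁻¹ ≡ 5 (mod 59), so λ ≡ 26.
  x = λ² - 9 - 21 = 676 - 30 ≡ 56; y = λ·(9 - 56) - 40 ≡ 36. → (56, 36)
4P: (56, 36) + (21, 57). λ = (57 - 36)/(21 - 56) ≡ 21/24 mod 59. 24⁻¹ ≡ 32 (mod 59), so λ ≡ 23.
  x = λ² - 56 - 21 = 529 - 77 ≡ 39; y = λ·(56 - 39) - 36 ≡ 1. → (39, 1)
5P: (39, 1) + (21, 57). λ = (57 - 1)/(21 - 39) ≡ 56/41 mod 59. 41⁻¹ ≡ 36 (mod 59) since 41·36 = 1476 ≡ 1, so λ ≡ 10.
  x = λ² - 39 - 21 = 100 - 60 ≡ 40; y = λ·(39 - 40) - 1 ≡ 48. → (40, 48)
6P: (40, 48) + (21, 57). λ = (57 - 48)/(21 - 40) ≡ 9/40 mod 59. 40⁻¹ ≡ 31 (mod 59), so λ ≡ 43.
  x = λ² - 40 - 21 = 1849 - 61 ≡ 18; y = λ·(40 - 18) - 48 ≡ 13. → (18, 13)
7P: (18, 13) + (21, 57). λ = (57 - 13)/(21 - 18) ≡ 44/3 mod 59. 3⁻¹ ≡ 20 (mod 59) since 3·20 = 60 ≡ 1, so λ ≡ 54.
  x = λ² - 18 - 21 = 2916 - 39 ≡ 45; y = λ·(18 - 45) - 13 ≡ 4. → (45, 4)
8P: (45, 4) + (21, 57). λ = (57 - 4)/(21 - 45) ≡ 53/35 mod 59. 35⁻¹ ≡ 27 (mod 59), so λ ≡ 15.
  x = λ² - 45 - 21 = 225 - 66 ≡ 41; y = λ·(45 - 41) - 4 ≡ 56. → (41, 56)

(41, 56)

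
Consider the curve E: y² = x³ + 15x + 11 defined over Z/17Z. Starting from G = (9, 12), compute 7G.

Repeated addition: build up to 7G.
2G: tangent at (9, 12): λ = (3·9² + 15)/(2·12) ≡ 3/7. 7⁻¹ ≡ 5 (mod 17), so λ ≡ 3·5 ≡ 15.
  x = λ² - 9 - 9 = 225 - 18 ≡ 3; y = λ·(9 - 3) - 12 ≡ 10. → (3, 10)
3G: (3, 10) + (9, 12). λ = (12 - 10)/(9 - 3) ≡ 2/6 mod 17. 6⁻¹ ≡ 3 (mod 17) since 6·3 = 18 ≡ 1, so λ ≡ 6.
  x = λ² - 3 - 9 = 36 - 12 ≡ 7; y = λ·(3 - 7) - 10 ≡ 0. → (7, 0)
4G: (7, 0) + (9, 12). λ = (12 - 0)/(9 - 7) ≡ 12/2 mod 17. 2⁻¹ ≡ 9 (mod 17), so λ ≡ 6.
  x = λ² - 7 - 9 = 36 - 16 ≡ 3; y = λ·(7 - 3) - 0 ≡ 7. → (3, 7)
5G: (3, 7) + (9, 12). λ = (12 - 7)/(9 - 3) ≡ 5/6 mod 17. 6⁻¹ ≡ 3 (mod 17), so λ ≡ 15.
  x = λ² - 3 - 9 = 225 - 12 ≡ 9; y = λ·(3 - 9) - 7 ≡ 5. → (9, 5)
6G: (9, 5) + (9, 12): same x and y₁ ≡ -y₂, so the sum is 𝒪.
7G: 𝒪 + (9, 12) = (9, 12) (identity).

(9, 12)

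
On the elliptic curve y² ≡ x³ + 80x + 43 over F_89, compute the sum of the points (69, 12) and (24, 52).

(69, 12) + (24, 52). λ = (52 - 12)/(24 - 69) ≡ 40/44 mod 89. 44⁻¹ ≡ 87 (mod 89), so λ ≡ 9.
  x = λ² - 69 - 24 = 81 - 93 ≡ 77; y = λ·(69 - 77) - 12 ≡ 5. → (77, 5)

(77, 5)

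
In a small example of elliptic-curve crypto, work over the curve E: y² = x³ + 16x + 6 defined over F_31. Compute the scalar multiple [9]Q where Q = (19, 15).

Repeated addition: build up to 9Q.
2Q: tangent at (19, 15): λ = (3·19² + 16)/(2·15) ≡ 14/30. 30⁻¹ ≡ 30 (mod 31) since 30·30 = 900 ≡ 1, so λ ≡ 14·30 ≡ 17.
  x = λ² - 19 - 19 = 289 - 38 ≡ 3; y = λ·(19 - 3) - 15 ≡ 9. → (3, 9)
3Q: (3, 9) + (19, 15). λ = (15 - 9)/(19 - 3) ≡ 6/16 mod 31. 16⁻¹ ≡ 2 (mod 31) since 16·2 = 32 ≡ 1, so λ ≡ 12.
  x = λ² - 3 - 19 = 144 - 22 ≡ 29; y = λ·(3 - 29) - 9 ≡ 20. → (29, 20)
4Q: (29, 20) + (19, 15). λ = (15 - 20)/(19 - 29) ≡ 26/21 mod 31. 21⁻¹ ≡ 3 (mod 31) since 21·3 = 63 ≡ 1, so λ ≡ 16.
  x = λ² - 29 - 19 = 256 - 48 ≡ 22; y = λ·(29 - 22) - 20 ≡ 30. → (22, 30)
5Q: (22, 30) + (19, 15). λ = (15 - 30)/(19 - 22) ≡ 16/28 mod 31. 28⁻¹ ≡ 10 (mod 31) since 28·10 = 280 ≡ 1, so λ ≡ 5.
  x = λ² - 22 - 19 = 25 - 41 ≡ 15; y = λ·(22 - 15) - 30 ≡ 5. → (15, 5)
6Q: (15, 5) + (19, 15). λ = (15 - 5)/(19 - 15) ≡ 10/4 mod 31. 4⁻¹ ≡ 8 (mod 31), so λ ≡ 18.
  x = λ² - 15 - 19 = 324 - 34 ≡ 11; y = λ·(15 - 11) - 5 ≡ 5. → (11, 5)
7Q: (11, 5) + (19, 15). λ = (15 - 5)/(19 - 11) ≡ 10/8 mod 31. 8⁻¹ ≡ 4 (mod 31), so λ ≡ 9.
  x = λ² - 11 - 19 = 81 - 30 ≡ 20; y = λ·(11 - 20) - 5 ≡ 7. → (20, 7)
8Q: (20, 7) + (19, 15). λ = (15 - 7)/(19 - 20) ≡ 8/30 mod 31. 30⁻¹ ≡ 30 (mod 31), so λ ≡ 23.
  x = λ² - 20 - 19 = 529 - 39 ≡ 25; y = λ·(20 - 25) - 7 ≡ 2. → (25, 2)
9Q: (25, 2) + (19, 15). λ = (15 - 2)/(19 - 25) ≡ 13/25 mod 31. 25⁻¹ ≡ 5 (mod 31), so λ ≡ 3.
  x = λ² - 25 - 19 = 9 - 44 ≡ 27; y = λ·(25 - 27) - 2 ≡ 23. → (27, 23)

(27, 23)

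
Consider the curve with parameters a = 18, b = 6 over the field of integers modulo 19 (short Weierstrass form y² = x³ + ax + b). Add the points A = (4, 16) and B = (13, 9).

(4, 16) + (13, 9). λ = (9 - 16)/(13 - 4) ≡ 12/9 mod 19. 9⁻¹ ≡ 17 (mod 19) since 9·17 = 153 ≡ 1, so λ ≡ 14.
  x = λ² - 4 - 13 = 196 - 17 ≡ 8; y = λ·(4 - 8) - 16 ≡ 4. → (8, 4)

(8, 4)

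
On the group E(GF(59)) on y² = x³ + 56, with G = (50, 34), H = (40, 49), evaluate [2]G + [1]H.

(51, 4)

First 2G:
Repeated addition: build up to 2G.
2G: tangent at (50, 34): λ = (3·50² + 0)/(2·34) ≡ 7/9. 9⁻¹ ≡ 46 (mod 59) since 9·46 = 414 ≡ 1, so λ ≡ 7·46 ≡ 27.
  x = λ² - 50 - 50 = 729 - 100 ≡ 39; y = λ·(50 - 39) - 34 ≡ 27. → (39, 27)
2G = (39, 27).
Finally 2G + H:
(39, 27) + (40, 49). λ = (49 - 27)/(40 - 39) ≡ 22/1 mod 59. 1⁻¹ ≡ 1 (mod 59), so λ ≡ 22.
  x = λ² - 39 - 40 = 484 - 79 ≡ 51; y = λ·(39 - 51) - 27 ≡ 4. → (51, 4)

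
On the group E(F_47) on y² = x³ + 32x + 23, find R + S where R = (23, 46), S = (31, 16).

(10, 11)

(23, 46) + (31, 16). λ = (16 - 46)/(31 - 23) ≡ 17/8 mod 47. 8⁻¹ ≡ 6 (mod 47), so λ ≡ 8.
  x = λ² - 23 - 31 = 64 - 54 ≡ 10; y = λ·(23 - 10) - 46 ≡ 11. → (10, 11)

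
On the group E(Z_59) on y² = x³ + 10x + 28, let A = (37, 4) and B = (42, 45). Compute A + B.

(37, 4) + (42, 45). λ = (45 - 4)/(42 - 37) ≡ 41/5 mod 59. 5⁻¹ ≡ 12 (mod 59), so λ ≡ 20.
  x = λ² - 37 - 42 = 400 - 79 ≡ 26; y = λ·(37 - 26) - 4 ≡ 39. → (26, 39)

(26, 39)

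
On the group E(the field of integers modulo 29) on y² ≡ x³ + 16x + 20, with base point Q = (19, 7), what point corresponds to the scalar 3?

(5, 15)

Repeated addition: build up to 3Q.
2Q: tangent at (19, 7): λ = (3·19² + 16)/(2·7) ≡ 26/14. 14⁻¹ ≡ 27 (mod 29), so λ ≡ 26·27 ≡ 6.
  x = λ² - 19 - 19 = 36 - 38 ≡ 27; y = λ·(19 - 27) - 7 ≡ 3. → (27, 3)
3Q: (27, 3) + (19, 7). λ = (7 - 3)/(19 - 27) ≡ 4/21 mod 29. 21⁻¹ ≡ 18 (mod 29), so λ ≡ 14.
  x = λ² - 27 - 19 = 196 - 46 ≡ 5; y = λ·(27 - 5) - 3 ≡ 15. → (5, 15)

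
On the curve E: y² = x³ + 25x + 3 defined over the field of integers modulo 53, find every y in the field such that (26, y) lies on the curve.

none

x³ + 25x + 3 = 18229 ≡ 50 (mod 53).
50 is a non-residue mod 53; no y exists.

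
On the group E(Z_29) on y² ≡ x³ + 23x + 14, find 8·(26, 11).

Write P = (26, 11).
Repeated addition: build up to 8P.
2P: tangent at (26, 11): λ = (3·26² + 23)/(2·11) ≡ 21/22. 22⁻¹ ≡ 4 (mod 29), so λ ≡ 21·4 ≡ 26.
  x = λ² - 26 - 26 = 676 - 52 ≡ 15; y = λ·(26 - 15) - 11 ≡ 14. → (15, 14)
3P: (15, 14) + (26, 11). λ = (11 - 14)/(26 - 15) ≡ 26/11 mod 29. 11⁻¹ ≡ 8 (mod 29), so λ ≡ 5.
  x = λ² - 15 - 26 = 25 - 41 ≡ 13; y = λ·(15 - 13) - 14 ≡ 25. → (13, 25)
4P: (13, 25) + (26, 11). λ = (11 - 25)/(26 - 13) ≡ 15/13 mod 29. 13⁻¹ ≡ 9 (mod 29), so λ ≡ 19.
  x = λ² - 13 - 26 = 361 - 39 ≡ 3; y = λ·(13 - 3) - 25 ≡ 20. → (3, 20)
5P: (3, 20) + (26, 11). λ = (11 - 20)/(26 - 3) ≡ 20/23 mod 29. 23⁻¹ ≡ 24 (mod 29), so λ ≡ 16.
  x = λ² - 3 - 26 = 256 - 29 ≡ 24; y = λ·(3 - 24) - 20 ≡ 21. → (24, 21)
6P: (24, 21) + (26, 11). λ = (11 - 21)/(26 - 24) ≡ 19/2 mod 29. 2⁻¹ ≡ 15 (mod 29), so λ ≡ 24.
  x = λ² - 24 - 26 = 576 - 50 ≡ 4; y = λ·(24 - 4) - 21 ≡ 24. → (4, 24)
7P: (4, 24) + (26, 11). λ = (11 - 24)/(26 - 4) ≡ 16/22 mod 29. 22⁻¹ ≡ 4 (mod 29) since 22·4 = 88 ≡ 1, so λ ≡ 6.
  x = λ² - 4 - 26 = 36 - 30 ≡ 6; y = λ·(4 - 6) - 24 ≡ 22. → (6, 22)
8P: (6, 22) + (26, 11). λ = (11 - 22)/(26 - 6) ≡ 18/20 mod 29. 20⁻¹ ≡ 16 (mod 29) since 20·16 = 320 ≡ 1, so λ ≡ 27.
  x = λ² - 6 - 26 = 729 - 32 ≡ 1; y = λ·(6 - 1) - 22 ≡ 26. → (1, 26)

(1, 26)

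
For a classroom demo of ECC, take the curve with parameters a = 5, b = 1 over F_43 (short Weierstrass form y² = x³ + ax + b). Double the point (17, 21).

(24, 20)

tangent at (17, 21): λ = (3·17² + 5)/(2·21) ≡ 12/42. 42⁻¹ ≡ 42 (mod 43) since 42·42 = 1764 ≡ 1, so λ ≡ 12·42 ≡ 31.
  x = λ² - 17 - 17 = 961 - 34 ≡ 24; y = λ·(17 - 24) - 21 ≡ 20. → (24, 20)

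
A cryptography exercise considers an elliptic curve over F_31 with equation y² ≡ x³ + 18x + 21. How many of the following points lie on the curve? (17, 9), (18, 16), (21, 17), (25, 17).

(17, 9): 9² ≡ 19, rhs ≡ 1 → off.
(18, 16): 16² ≡ 8, rhs ≡ 8 → on.
(21, 17): 17² ≡ 10, rhs ≡ 19 → off.
(25, 17): 17² ≡ 10, rhs ≡ 7 → off.

1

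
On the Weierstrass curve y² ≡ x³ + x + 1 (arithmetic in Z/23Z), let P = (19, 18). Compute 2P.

(12, 19)

tangent at (19, 18): λ = (3·19² + 1)/(2·18) ≡ 3/13. 13⁻¹ ≡ 16 (mod 23), so λ ≡ 3·16 ≡ 2.
  x = λ² - 19 - 19 = 4 - 38 ≡ 12; y = λ·(19 - 12) - 18 ≡ 19. → (12, 19)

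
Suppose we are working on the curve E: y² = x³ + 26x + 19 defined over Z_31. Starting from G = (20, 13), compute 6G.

Repeated addition: build up to 6G.
2G: tangent at (20, 13): λ = (3·20² + 26)/(2·13) ≡ 17/26. 26⁻¹ ≡ 6 (mod 31) since 26·6 = 156 ≡ 1, so λ ≡ 17·6 ≡ 9.
  x = λ² - 20 - 20 = 81 - 40 ≡ 10; y = λ·(20 - 10) - 13 ≡ 15. → (10, 15)
3G: (10, 15) + (20, 13). λ = (13 - 15)/(20 - 10) ≡ 29/10 mod 31. 10⁻¹ ≡ 28 (mod 31), so λ ≡ 6.
  x = λ² - 10 - 20 = 36 - 30 ≡ 6; y = λ·(10 - 6) - 15 ≡ 9. → (6, 9)
4G: (6, 9) + (20, 13). λ = (13 - 9)/(20 - 6) ≡ 4/14 mod 31. 14⁻¹ ≡ 20 (mod 31), so λ ≡ 18.
  x = λ² - 6 - 20 = 324 - 26 ≡ 19; y = λ·(6 - 19) - 9 ≡ 5. → (19, 5)
5G: (19, 5) + (20, 13). λ = (13 - 5)/(20 - 19) ≡ 8/1 mod 31. 1⁻¹ ≡ 1 (mod 31) since 1·1 = 1 ≡ 1, so λ ≡ 8.
  x = λ² - 19 - 20 = 64 - 39 ≡ 25; y = λ·(19 - 25) - 5 ≡ 9. → (25, 9)
6G: (25, 9) + (20, 13). λ = (13 - 9)/(20 - 25) ≡ 4/26 mod 31. 26⁻¹ ≡ 6 (mod 31) since 26·6 = 156 ≡ 1, so λ ≡ 24.
  x = λ² - 25 - 20 = 576 - 45 ≡ 4; y = λ·(25 - 4) - 9 ≡ 30. → (4, 30)

(4, 30)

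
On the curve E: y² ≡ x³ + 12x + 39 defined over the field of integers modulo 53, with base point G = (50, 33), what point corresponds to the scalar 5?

Double-and-add on 5 = (101)₂. Start with G = (50, 33) for the leading 1-bit.
double: tangent at (50, 33): λ = (3·50² + 12)/(2·33) ≡ 39/13. 13⁻¹ ≡ 49 (mod 53), so λ ≡ 39·49 ≡ 3.
  x = λ² - 50 - 50 = 9 - 100 ≡ 15; y = λ·(50 - 15) - 33 ≡ 19. → (15, 19)
double: tangent at (15, 19): λ = (3·15² + 12)/(2·19) ≡ 51/38. 38⁻¹ ≡ 7 (mod 53), so λ ≡ 51·7 ≡ 39.
  x = λ² - 15 - 15 = 1521 - 30 ≡ 7; y = λ·(15 - 7) - 19 ≡ 28. → (7, 28)
add G: (7, 28) + (50, 33). λ = (33 - 28)/(50 - 7) ≡ 5/43 mod 53. 43⁻¹ ≡ 37 (mod 53), so λ ≡ 26.
  x = λ² - 7 - 50 = 676 - 57 ≡ 36; y = λ·(7 - 36) - 28 ≡ 13. → (36, 13)

(36, 13)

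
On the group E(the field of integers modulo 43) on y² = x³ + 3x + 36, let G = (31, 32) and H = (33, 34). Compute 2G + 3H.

First 2G:
Repeated addition: build up to 2G.
2G: tangent at (31, 32): λ = (3·31² + 3)/(2·32) ≡ 5/21. 21⁻¹ ≡ 41 (mod 43), so λ ≡ 5·41 ≡ 33.
  x = λ² - 31 - 31 = 1089 - 62 ≡ 38; y = λ·(31 - 38) - 32 ≡ 38. → (38, 38)
2G = (38, 38).
Next 3H:
Repeated addition: build up to 3H.
2H: tangent at (33, 34): λ = (3·33² + 3)/(2·34) ≡ 2/25. 25⁻¹ ≡ 31 (mod 43), so λ ≡ 2·31 ≡ 19.
  x = λ² - 33 - 33 = 361 - 66 ≡ 37; y = λ·(33 - 37) - 34 ≡ 19. → (37, 19)
3H: (37, 19) + (33, 34). λ = (34 - 19)/(33 - 37) ≡ 15/39 mod 43. 39⁻¹ ≡ 32 (mod 43), so λ ≡ 7.
  x = λ² - 37 - 33 = 49 - 70 ≡ 22; y = λ·(37 - 22) - 19 ≡ 0. → (22, 0)
3H = (22, 0).
Finally 2G + 3H:
(38, 38) + (22, 0). λ = (0 - 38)/(22 - 38) ≡ 5/27 mod 43. 27⁻¹ ≡ 8 (mod 43) since 27·8 = 216 ≡ 1, so λ ≡ 40.
  x = λ² - 38 - 22 = 1600 - 60 ≡ 35; y = λ·(38 - 35) - 38 ≡ 39. → (35, 39)

(35, 39)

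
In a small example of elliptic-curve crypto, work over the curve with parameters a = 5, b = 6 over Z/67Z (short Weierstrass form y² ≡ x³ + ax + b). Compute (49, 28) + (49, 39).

O

The two points share x = 49 and their y-coordinates satisfy 28 + 39 ≡ 0 (mod 67), so they are inverses. Their sum is the point at infinity.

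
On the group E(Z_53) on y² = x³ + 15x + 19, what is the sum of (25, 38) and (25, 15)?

O

The two points share x = 25 and their y-coordinates satisfy 38 + 15 ≡ 0 (mod 53), so they are inverses. Their sum is the point at infinity.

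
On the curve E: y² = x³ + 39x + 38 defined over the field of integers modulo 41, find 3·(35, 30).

Write Q = (35, 30).
Repeated addition: build up to 3Q.
2Q: tangent at (35, 30): λ = (3·35² + 39)/(2·30) ≡ 24/19. 19⁻¹ ≡ 13 (mod 41), so λ ≡ 24·13 ≡ 25.
  x = λ² - 35 - 35 = 625 - 70 ≡ 22; y = λ·(35 - 22) - 30 ≡ 8. → (22, 8)
3Q: (22, 8) + (35, 30). λ = (30 - 8)/(35 - 22) ≡ 22/13 mod 41. 13⁻¹ ≡ 19 (mod 41), so λ ≡ 8.
  x = λ² - 22 - 35 = 64 - 57 ≡ 7; y = λ·(22 - 7) - 8 ≡ 30. → (7, 30)

(7, 30)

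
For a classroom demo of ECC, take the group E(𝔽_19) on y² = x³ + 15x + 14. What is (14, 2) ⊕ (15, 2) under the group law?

(14, 2) + (15, 2). λ = (2 - 2)/(15 - 14) ≡ 0/1 mod 19. 1⁻¹ ≡ 1 (mod 19), so λ ≡ 0.
  x = λ² - 14 - 15 = 0 - 29 ≡ 9; y = λ·(14 - 9) - 2 ≡ 17. → (9, 17)

(9, 17)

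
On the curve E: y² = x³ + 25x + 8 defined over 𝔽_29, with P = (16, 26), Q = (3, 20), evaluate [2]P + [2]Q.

First 2P:
Repeated addition: build up to 2P.
2P: tangent at (16, 26): λ = (3·16² + 25)/(2·26) ≡ 10/23. 23⁻¹ ≡ 24 (mod 29), so λ ≡ 10·24 ≡ 8.
  x = λ² - 16 - 16 = 64 - 32 ≡ 3; y = λ·(16 - 3) - 26 ≡ 20. → (3, 20)
2P = (3, 20).
Next 2Q:
Repeated addition: build up to 2Q.
2Q: tangent at (3, 20): λ = (3·3² + 25)/(2·20) ≡ 23/11. 11⁻¹ ≡ 8 (mod 29), so λ ≡ 23·8 ≡ 10.
  x = λ² - 3 - 3 = 100 - 6 ≡ 7; y = λ·(3 - 7) - 20 ≡ 27. → (7, 27)
2Q = (7, 27).
Finally 2P + 2Q:
(3, 20) + (7, 27). λ = (27 - 20)/(7 - 3) ≡ 7/4 mod 29. 4⁻¹ ≡ 22 (mod 29), so λ ≡ 9.
  x = λ² - 3 - 7 = 81 - 10 ≡ 13; y = λ·(3 - 13) - 20 ≡ 6. → (13, 6)

(13, 6)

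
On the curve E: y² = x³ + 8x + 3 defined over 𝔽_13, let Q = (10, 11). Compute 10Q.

(0, 4)

Double-and-add on 10 = (1010)₂. Start with Q = (10, 11) for the leading 1-bit.
double: tangent at (10, 11): λ = (3·10² + 8)/(2·11) ≡ 9/9. 9⁻¹ ≡ 3 (mod 13), so λ ≡ 9·3 ≡ 1.
  x = λ² - 10 - 10 = 1 - 20 ≡ 7; y = λ·(10 - 7) - 11 ≡ 5. → (7, 5)
double: tangent at (7, 5): λ = (3·7² + 8)/(2·5) ≡ 12/10. 10⁻¹ ≡ 4 (mod 13) since 10·4 = 40 ≡ 1, so λ ≡ 12·4 ≡ 9.
  x = λ² - 7 - 7 = 81 - 14 ≡ 2; y = λ·(7 - 2) - 5 ≡ 1. → (2, 1)
add Q: (2, 1) + (10, 11). λ = (11 - 1)/(10 - 2) ≡ 10/8 mod 13. 8⁻¹ ≡ 5 (mod 13) since 8·5 = 40 ≡ 1, so λ ≡ 11.
  x = λ² - 2 - 10 = 121 - 12 ≡ 5; y = λ·(2 - 5) - 1 ≡ 5. → (5, 5)
double: tangent at (5, 5): λ = (3·5² + 8)/(2·5) ≡ 5/10. 10⁻¹ ≡ 4 (mod 13) since 10·4 = 40 ≡ 1, so λ ≡ 5·4 ≡ 7.
  x = λ² - 5 - 5 = 49 - 10 ≡ 0; y = λ·(5 - 0) - 5 ≡ 4. → (0, 4)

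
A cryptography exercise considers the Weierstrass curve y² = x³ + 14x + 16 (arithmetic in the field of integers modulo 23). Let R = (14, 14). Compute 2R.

(3, 4)

tangent at (14, 14): λ = (3·14² + 14)/(2·14) ≡ 4/5. 5⁻¹ ≡ 14 (mod 23), so λ ≡ 4·14 ≡ 10.
  x = λ² - 14 - 14 = 100 - 28 ≡ 3; y = λ·(14 - 3) - 14 ≡ 4. → (3, 4)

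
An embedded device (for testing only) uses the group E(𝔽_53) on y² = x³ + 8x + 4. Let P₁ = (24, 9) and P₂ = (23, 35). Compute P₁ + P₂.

(24, 9) + (23, 35). λ = (35 - 9)/(23 - 24) ≡ 26/52 mod 53. 52⁻¹ ≡ 52 (mod 53), so λ ≡ 27.
  x = λ² - 24 - 23 = 729 - 47 ≡ 46; y = λ·(24 - 46) - 9 ≡ 33. → (46, 33)

(46, 33)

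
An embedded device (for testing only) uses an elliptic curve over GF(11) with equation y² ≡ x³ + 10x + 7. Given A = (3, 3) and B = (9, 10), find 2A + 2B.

First 2A:
Repeated addition: build up to 2A.
2A: tangent at (3, 3): λ = (3·3² + 10)/(2·3) ≡ 4/6. 6⁻¹ ≡ 2 (mod 11), so λ ≡ 4·2 ≡ 8.
  x = λ² - 3 - 3 = 64 - 6 ≡ 3; y = λ·(3 - 3) - 3 ≡ 8. → (3, 8)
2A = (3, 8).
Next 2B:
Repeated addition: build up to 2B.
2B: tangent at (9, 10): λ = (3·9² + 10)/(2·10) ≡ 0/9. 9⁻¹ ≡ 5 (mod 11), so λ ≡ 0·5 ≡ 0.
  x = λ² - 9 - 9 = 0 - 18 ≡ 4; y = λ·(9 - 4) - 10 ≡ 1. → (4, 1)
2B = (4, 1).
Finally 2A + 2B:
(3, 8) + (4, 1). λ = (1 - 8)/(4 - 3) ≡ 4/1 mod 11. 1⁻¹ ≡ 1 (mod 11), so λ ≡ 4.
  x = λ² - 3 - 4 = 16 - 7 ≡ 9; y = λ·(3 - 9) - 8 ≡ 1. → (9, 1)

(9, 1)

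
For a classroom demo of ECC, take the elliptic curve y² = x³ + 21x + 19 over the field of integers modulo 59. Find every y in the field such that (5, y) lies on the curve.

x³ + 21x + 19 = 249 ≡ 13 (mod 59).
13 is a non-residue mod 59; no y exists.

none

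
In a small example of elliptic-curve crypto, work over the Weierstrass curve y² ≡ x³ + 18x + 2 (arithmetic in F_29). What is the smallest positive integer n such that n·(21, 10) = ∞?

2P: tangent at (21, 10): λ = (3·21² + 18)/(2·10) ≡ 7/20. 20⁻¹ ≡ 16 (mod 29) since 20·16 = 320 ≡ 1, so λ ≡ 7·16 ≡ 25.
  x = λ² - 21 - 21 = 625 - 42 ≡ 3; y = λ·(21 - 3) - 10 ≡ 5. → (3, 5)
3P: (3, 5) + (21, 10). λ = (10 - 5)/(21 - 3) ≡ 5/18 mod 29. 18⁻¹ ≡ 21 (mod 29) since 18·21 = 378 ≡ 1, so λ ≡ 18.
  x = λ² - 3 - 21 = 324 - 24 ≡ 10; y = λ·(3 - 10) - 5 ≡ 14. → (10, 14)
4P: (10, 14) + (21, 10). λ = (10 - 14)/(21 - 10) ≡ 25/11 mod 29. 11⁻¹ ≡ 8 (mod 29), so λ ≡ 26.
  x = λ² - 10 - 21 = 676 - 31 ≡ 7; y = λ·(10 - 7) - 14 ≡ 6. → (7, 6)
5P: (7, 6) + (21, 10). λ = (10 - 6)/(21 - 7) ≡ 4/14 mod 29. 14⁻¹ ≡ 27 (mod 29) since 14·27 = 378 ≡ 1, so λ ≡ 21.
  x = λ² - 7 - 21 = 441 - 28 ≡ 7; y = λ·(7 - 7) - 6 ≡ 23. → (7, 23)
6P: (7, 23) + (21, 10). λ = (10 - 23)/(21 - 7) ≡ 16/14 mod 29. 14⁻¹ ≡ 27 (mod 29) since 14·27 = 378 ≡ 1, so λ ≡ 26.
  x = λ² - 7 - 21 = 676 - 28 ≡ 10; y = λ·(7 - 10) - 23 ≡ 15. → (10, 15)
7P: (10, 15) + (21, 10). λ = (10 - 15)/(21 - 10) ≡ 24/11 mod 29. 11⁻¹ ≡ 8 (mod 29) since 11·8 = 88 ≡ 1, so λ ≡ 18.
  x = λ² - 10 - 21 = 324 - 31 ≡ 3; y = λ·(10 - 3) - 15 ≡ 24. → (3, 24)
8P: (3, 24) + (21, 10). λ = (10 - 24)/(21 - 3) ≡ 15/18 mod 29. 18⁻¹ ≡ 21 (mod 29) since 18·21 = 378 ≡ 1, so λ ≡ 25.
  x = λ² - 3 - 21 = 625 - 24 ≡ 21; y = λ·(3 - 21) - 24 ≡ 19. → (21, 19)
9P: (21, 19) + (21, 10): same x and y₁ ≡ -y₂, so the sum is ∞.
9P = ∞, so the order is 9.

9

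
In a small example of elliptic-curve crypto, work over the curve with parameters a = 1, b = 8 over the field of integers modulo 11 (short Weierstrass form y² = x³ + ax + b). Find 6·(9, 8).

O

Write Q = (9, 8).
Double-and-add on 6 = (110)₂. Start with Q = (9, 8) for the leading 1-bit.
double: tangent at (9, 8): λ = (3·9² + 1)/(2·8) ≡ 2/5. 5⁻¹ ≡ 9 (mod 11) since 5·9 = 45 ≡ 1, so λ ≡ 2·9 ≡ 7.
  x = λ² - 9 - 9 = 49 - 18 ≡ 9; y = λ·(9 - 9) - 8 ≡ 3. → (9, 3)
add Q: (9, 3) + (9, 8): same x and y₁ ≡ -y₂, so the sum is 𝒪.
double: 𝒪 + 𝒪 = 𝒪 (identity).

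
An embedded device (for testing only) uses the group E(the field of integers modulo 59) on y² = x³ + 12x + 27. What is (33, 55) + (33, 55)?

(0, 26)

tangent at (33, 55): λ = (3·33² + 12)/(2·55) ≡ 34/51. 51⁻¹ ≡ 22 (mod 59), so λ ≡ 34·22 ≡ 40.
  x = λ² - 33 - 33 = 1600 - 66 ≡ 0; y = λ·(33 - 0) - 55 ≡ 26. → (0, 26)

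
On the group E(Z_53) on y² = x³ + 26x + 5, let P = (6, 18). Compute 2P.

tangent at (6, 18): λ = (3·6² + 26)/(2·18) ≡ 28/36. 36⁻¹ ≡ 28 (mod 53), so λ ≡ 28·28 ≡ 42.
  x = λ² - 6 - 6 = 1764 - 12 ≡ 3; y = λ·(6 - 3) - 18 ≡ 2. → (3, 2)

(3, 2)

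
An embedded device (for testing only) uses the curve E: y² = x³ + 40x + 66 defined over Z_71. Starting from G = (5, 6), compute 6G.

(9, 27)

Double-and-add on 6 = (110)₂. Start with G = (5, 6) for the leading 1-bit.
double: tangent at (5, 6): λ = (3·5² + 40)/(2·6) ≡ 44/12. 12⁻¹ ≡ 6 (mod 71), so λ ≡ 44·6 ≡ 51.
  x = λ² - 5 - 5 = 2601 - 10 ≡ 35; y = λ·(5 - 35) - 6 ≡ 26. → (35, 26)
add G: (35, 26) + (5, 6). λ = (6 - 26)/(5 - 35) ≡ 51/41 mod 71. 41⁻¹ ≡ 26 (mod 71), so λ ≡ 48.
  x = λ² - 35 - 5 = 2304 - 40 ≡ 63; y = λ·(35 - 63) - 26 ≡ 50. → (63, 50)
double: tangent at (63, 50): λ = (3·63² + 40)/(2·50) ≡ 19/29. 29⁻¹ ≡ 49 (mod 71), so λ ≡ 19·49 ≡ 8.
  x = λ² - 63 - 63 = 64 - 126 ≡ 9; y = λ·(63 - 9) - 50 ≡ 27. → (9, 27)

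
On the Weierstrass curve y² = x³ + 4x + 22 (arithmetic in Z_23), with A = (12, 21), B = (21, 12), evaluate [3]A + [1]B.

First 3A:
Repeated addition: build up to 3A.
2A: tangent at (12, 21): λ = (3·12² + 4)/(2·21) ≡ 22/19. 19⁻¹ ≡ 17 (mod 23), so λ ≡ 22·17 ≡ 6.
  x = λ² - 12 - 12 = 36 - 24 ≡ 12; y = λ·(12 - 12) - 21 ≡ 2. → (12, 2)
3A: (12, 2) + (12, 21): same x and y₁ ≡ -y₂, so the sum is ∞.
3A = ∞.
Finally 3A + B:
∞ + (21, 12) = (21, 12) (identity).

(21, 12)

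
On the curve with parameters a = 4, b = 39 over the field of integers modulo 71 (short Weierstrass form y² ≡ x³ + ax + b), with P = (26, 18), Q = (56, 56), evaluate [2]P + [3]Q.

(36, 60)

First 2P:
Repeated addition: build up to 2P.
2P: tangent at (26, 18): λ = (3·26² + 4)/(2·18) ≡ 44/36. 36⁻¹ ≡ 2 (mod 71), so λ ≡ 44·2 ≡ 17.
  x = λ² - 26 - 26 = 289 - 52 ≡ 24; y = λ·(26 - 24) - 18 ≡ 16. → (24, 16)
2P = (24, 16).
Next 3Q:
Repeated addition: build up to 3Q.
2Q: tangent at (56, 56): λ = (3·56² + 4)/(2·56) ≡ 40/41. 41⁻¹ ≡ 26 (mod 71) since 41·26 = 1066 ≡ 1, so λ ≡ 40·26 ≡ 46.
  x = λ² - 56 - 56 = 2116 - 112 ≡ 16; y = λ·(56 - 16) - 56 ≡ 9. → (16, 9)
3Q: (16, 9) + (56, 56). λ = (56 - 9)/(56 - 16) ≡ 47/40 mod 71. 40⁻¹ ≡ 16 (mod 71) since 40·16 = 640 ≡ 1, so λ ≡ 42.
  x = λ² - 16 - 56 = 1764 - 72 ≡ 59; y = λ·(16 - 59) - 9 ≡ 31. → (59, 31)
3Q = (59, 31).
Finally 2P + 3Q:
(24, 16) + (59, 31). λ = (31 - 16)/(59 - 24) ≡ 15/35 mod 71. 35⁻¹ ≡ 69 (mod 71), so λ ≡ 41.
  x = λ² - 24 - 59 = 1681 - 83 ≡ 36; y = λ·(24 - 36) - 16 ≡ 60. → (36, 60)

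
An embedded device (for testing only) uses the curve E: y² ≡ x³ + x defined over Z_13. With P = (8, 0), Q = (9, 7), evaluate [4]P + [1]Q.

(9, 7)

First 4P:
Double-and-add on 4 = (100)₂. Start with P = (8, 0) for the leading 1-bit.
double: (8, 0) + (8, 0): same x and y₁ ≡ -y₂, so the sum is O.
double: O + O = O (identity).
4P = O.
Finally 4P + Q:
O + (9, 7) = (9, 7) (identity).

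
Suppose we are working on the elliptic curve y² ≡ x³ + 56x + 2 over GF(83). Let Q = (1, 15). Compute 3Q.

Repeated addition: build up to 3Q.
2Q: tangent at (1, 15): λ = (3·1² + 56)/(2·15) ≡ 59/30. 30⁻¹ ≡ 36 (mod 83), so λ ≡ 59·36 ≡ 49.
  x = λ² - 1 - 1 = 2401 - 2 ≡ 75; y = λ·(1 - 75) - 15 ≡ 11. → (75, 11)
3Q: (75, 11) + (1, 15). λ = (15 - 11)/(1 - 75) ≡ 4/9 mod 83. 9⁻¹ ≡ 37 (mod 83), so λ ≡ 65.
  x = λ² - 75 - 1 = 4225 - 76 ≡ 82; y = λ·(75 - 82) - 11 ≡ 32. → (82, 32)

(82, 32)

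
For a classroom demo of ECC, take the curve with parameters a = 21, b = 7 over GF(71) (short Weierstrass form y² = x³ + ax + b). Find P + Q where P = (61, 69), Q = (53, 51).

(2, 46)

(61, 69) + (53, 51). λ = (51 - 69)/(53 - 61) ≡ 53/63 mod 71. 63⁻¹ ≡ 62 (mod 71) since 63·62 = 3906 ≡ 1, so λ ≡ 20.
  x = λ² - 61 - 53 = 400 - 114 ≡ 2; y = λ·(61 - 2) - 69 ≡ 46. → (2, 46)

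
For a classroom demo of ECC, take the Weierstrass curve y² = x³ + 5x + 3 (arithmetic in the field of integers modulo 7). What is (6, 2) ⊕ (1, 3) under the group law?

(6, 2) + (1, 3). λ = (3 - 2)/(1 - 6) ≡ 1/2 mod 7. 2⁻¹ ≡ 4 (mod 7), so λ ≡ 4.
  x = λ² - 6 - 1 = 16 - 7 ≡ 2; y = λ·(6 - 2) - 2 ≡ 0. → (2, 0)

(2, 0)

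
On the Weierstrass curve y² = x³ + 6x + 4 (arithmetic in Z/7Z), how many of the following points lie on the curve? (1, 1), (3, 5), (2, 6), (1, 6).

0

(1, 1): 1² ≡ 1, rhs ≡ 4 → off.
(3, 5): 5² ≡ 4, rhs ≡ 0 → off.
(2, 6): 6² ≡ 1, rhs ≡ 3 → off.
(1, 6): 6² ≡ 1, rhs ≡ 4 → off.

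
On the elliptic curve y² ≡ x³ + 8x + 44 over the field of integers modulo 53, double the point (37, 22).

tangent at (37, 22): λ = (3·37² + 8)/(2·22) ≡ 34/44. 44⁻¹ ≡ 47 (mod 53), so λ ≡ 34·47 ≡ 8.
  x = λ² - 37 - 37 = 64 - 74 ≡ 43; y = λ·(37 - 43) - 22 ≡ 36. → (43, 36)

(43, 36)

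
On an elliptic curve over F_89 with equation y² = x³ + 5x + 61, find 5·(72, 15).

Write Q = (72, 15).
Double-and-add on 5 = (101)₂. Start with Q = (72, 15) for the leading 1-bit.
double: tangent at (72, 15): λ = (3·72² + 5)/(2·15) ≡ 71/30. 30⁻¹ ≡ 3 (mod 89) since 30·3 = 90 ≡ 1, so λ ≡ 71·3 ≡ 35.
  x = λ² - 72 - 72 = 1225 - 144 ≡ 13; y = λ·(72 - 13) - 15 ≡ 3. → (13, 3)
double: tangent at (13, 3): λ = (3·13² + 5)/(2·3) ≡ 67/6. 6⁻¹ ≡ 15 (mod 89), so λ ≡ 67·15 ≡ 26.
  x = λ² - 13 - 13 = 676 - 26 ≡ 27; y = λ·(13 - 27) - 3 ≡ 78. → (27, 78)
add Q: (27, 78) + (72, 15). λ = (15 - 78)/(72 - 27) ≡ 26/45 mod 89. 45⁻¹ ≡ 2 (mod 89), so λ ≡ 52.
  x = λ² - 27 - 72 = 2704 - 99 ≡ 24; y = λ·(27 - 24) - 78 ≡ 78. → (24, 78)

(24, 78)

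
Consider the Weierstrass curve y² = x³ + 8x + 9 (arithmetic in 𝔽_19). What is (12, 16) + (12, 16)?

(0, 16)

tangent at (12, 16): λ = (3·12² + 8)/(2·16) ≡ 3/13. 13⁻¹ ≡ 3 (mod 19) since 13·3 = 39 ≡ 1, so λ ≡ 3·3 ≡ 9.
  x = λ² - 12 - 12 = 81 - 24 ≡ 0; y = λ·(12 - 0) - 16 ≡ 16. → (0, 16)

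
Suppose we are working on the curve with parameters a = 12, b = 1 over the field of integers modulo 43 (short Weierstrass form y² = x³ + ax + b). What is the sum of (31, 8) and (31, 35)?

The two points share x = 31 and their y-coordinates satisfy 8 + 35 ≡ 0 (mod 43), so they are inverses. Their sum is the point at infinity.

O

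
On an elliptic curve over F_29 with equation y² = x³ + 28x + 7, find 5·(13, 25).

(11, 15)

Write P = (13, 25).
Repeated addition: build up to 5P.
2P: tangent at (13, 25): λ = (3·13² + 28)/(2·25) ≡ 13/21. 21⁻¹ ≡ 18 (mod 29) since 21·18 = 378 ≡ 1, so λ ≡ 13·18 ≡ 2.
  x = λ² - 13 - 13 = 4 - 26 ≡ 7; y = λ·(13 - 7) - 25 ≡ 16. → (7, 16)
3P: (7, 16) + (13, 25). λ = (25 - 16)/(13 - 7) ≡ 9/6 mod 29. 6⁻¹ ≡ 5 (mod 29) since 6·5 = 30 ≡ 1, so λ ≡ 16.
  x = λ² - 7 - 13 = 256 - 20 ≡ 4; y = λ·(7 - 4) - 16 ≡ 3. → (4, 3)
4P: (4, 3) + (13, 25). λ = (25 - 3)/(13 - 4) ≡ 22/9 mod 29. 9⁻¹ ≡ 13 (mod 29), so λ ≡ 25.
  x = λ² - 4 - 13 = 625 - 17 ≡ 28; y = λ·(4 - 28) - 3 ≡ 6. → (28, 6)
5P: (28, 6) + (13, 25). λ = (25 - 6)/(13 - 28) ≡ 19/14 mod 29. 14⁻¹ ≡ 27 (mod 29) since 14·27 = 378 ≡ 1, so λ ≡ 20.
  x = λ² - 28 - 13 = 400 - 41 ≡ 11; y = λ·(28 - 11) - 6 ≡ 15. → (11, 15)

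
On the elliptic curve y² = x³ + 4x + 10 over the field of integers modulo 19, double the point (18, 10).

(13, 6)

tangent at (18, 10): λ = (3·18² + 4)/(2·10) ≡ 7/1. 1⁻¹ ≡ 1 (mod 19), so λ ≡ 7·1 ≡ 7.
  x = λ² - 18 - 18 = 49 - 36 ≡ 13; y = λ·(18 - 13) - 10 ≡ 6. → (13, 6)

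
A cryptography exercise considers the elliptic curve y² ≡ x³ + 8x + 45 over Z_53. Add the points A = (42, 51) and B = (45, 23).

(42, 51) + (45, 23). λ = (23 - 51)/(45 - 42) ≡ 25/3 mod 53. 3⁻¹ ≡ 18 (mod 53), so λ ≡ 26.
  x = λ² - 42 - 45 = 676 - 87 ≡ 6; y = λ·(42 - 6) - 51 ≡ 37. → (6, 37)

(6, 37)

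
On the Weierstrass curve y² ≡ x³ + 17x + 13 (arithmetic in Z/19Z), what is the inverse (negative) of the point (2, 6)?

(2, 13)

-(2, 6) = (2, -6 mod 19) = (2, 13).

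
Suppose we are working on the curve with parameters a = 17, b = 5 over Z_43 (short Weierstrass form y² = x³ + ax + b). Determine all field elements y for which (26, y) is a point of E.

x³ + 17x + 5 = 18023 ≡ 6 (mod 43).
Square roots of 6 mod 43: 7 and 36 (since 7² = 49 ≡ 6).

7, 36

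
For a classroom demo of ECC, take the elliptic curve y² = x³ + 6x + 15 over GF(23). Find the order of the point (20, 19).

2P: tangent at (20, 19): λ = (3·20² + 6)/(2·19) ≡ 10/15. 15⁻¹ ≡ 20 (mod 23) since 15·20 = 300 ≡ 1, so λ ≡ 10·20 ≡ 16.
  x = λ² - 20 - 20 = 256 - 40 ≡ 9; y = λ·(20 - 9) - 19 ≡ 19. → (9, 19)
3P: (9, 19) + (20, 19). λ = (19 - 19)/(20 - 9) ≡ 0/11 mod 23. 11⁻¹ ≡ 21 (mod 23) since 11·21 = 231 ≡ 1, so λ ≡ 0.
  x = λ² - 9 - 20 = 0 - 29 ≡ 17; y = λ·(9 - 17) - 19 ≡ 4. → (17, 4)
4P: (17, 4) + (20, 19). λ = (19 - 4)/(20 - 17) ≡ 15/3 mod 23. 3⁻¹ ≡ 8 (mod 23), so λ ≡ 5.
  x = λ² - 17 - 20 = 25 - 37 ≡ 11; y = λ·(17 - 11) - 4 ≡ 3. → (11, 3)
5P: (11, 3) + (20, 19). λ = (19 - 3)/(20 - 11) ≡ 16/9 mod 23. 9⁻¹ ≡ 18 (mod 23) since 9·18 = 162 ≡ 1, so λ ≡ 12.
  x = λ² - 11 - 20 = 144 - 31 ≡ 21; y = λ·(11 - 21) - 3 ≡ 15. → (21, 15)
6P: (21, 15) + (20, 19). λ = (19 - 15)/(20 - 21) ≡ 4/22 mod 23. 22⁻¹ ≡ 22 (mod 23) since 22·22 = 484 ≡ 1, so λ ≡ 19.
  x = λ² - 21 - 20 = 361 - 41 ≡ 21; y = λ·(21 - 21) - 15 ≡ 8. → (21, 8)
7P: (21, 8) + (20, 19). λ = (19 - 8)/(20 - 21) ≡ 11/22 mod 23. 22⁻¹ ≡ 22 (mod 23) since 22·22 = 484 ≡ 1, so λ ≡ 12.
  x = λ² - 21 - 20 = 144 - 41 ≡ 11; y = λ·(21 - 11) - 8 ≡ 20. → (11, 20)
8P: (11, 20) + (20, 19). λ = (19 - 20)/(20 - 11) ≡ 22/9 mod 23. 9⁻¹ ≡ 18 (mod 23), so λ ≡ 5.
  x = λ² - 11 - 20 = 25 - 31 ≡ 17; y = λ·(11 - 17) - 20 ≡ 19. → (17, 19)
9P: (17, 19) + (20, 19). λ = (19 - 19)/(20 - 17) ≡ 0/3 mod 23. 3⁻¹ ≡ 8 (mod 23), so λ ≡ 0.
  x = λ² - 17 - 20 = 0 - 37 ≡ 9; y = λ·(17 - 9) - 19 ≡ 4. → (9, 4)
10P: (9, 4) + (20, 19). λ = (19 - 4)/(20 - 9) ≡ 15/11 mod 23. 11⁻¹ ≡ 21 (mod 23), so λ ≡ 16.
  x = λ² - 9 - 20 = 256 - 29 ≡ 20; y = λ·(9 - 20) - 4 ≡ 4. → (20, 4)
11P: (20, 4) + (20, 19): same x and y₁ ≡ -y₂, so the sum is ∞.
11P = ∞, so the order is 11.

11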